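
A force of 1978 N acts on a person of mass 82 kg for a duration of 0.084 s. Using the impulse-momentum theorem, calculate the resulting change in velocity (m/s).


J = F * dt = 1978 * 0.084 = 166.1520 N*s
delta_v = J / m
delta_v = 166.1520 / 82
delta_v = 2.0262


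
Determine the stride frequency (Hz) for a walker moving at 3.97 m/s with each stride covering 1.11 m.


f = v / stride_length
f = 3.97 / 1.11
f = 3.5766


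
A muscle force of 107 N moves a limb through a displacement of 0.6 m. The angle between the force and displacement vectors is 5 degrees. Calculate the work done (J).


W = F * d * cos(theta)
theta = 5 deg = 0.0873 rad
cos(theta) = 0.9962
W = 107 * 0.6 * 0.9962
W = 63.9557


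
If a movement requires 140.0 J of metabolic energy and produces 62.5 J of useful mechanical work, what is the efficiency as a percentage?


eta = (W_mech / E_meta) * 100
eta = (62.5 / 140.0) * 100
ratio = 0.4464
eta = 44.6429


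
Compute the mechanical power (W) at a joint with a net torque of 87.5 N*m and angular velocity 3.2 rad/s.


P = M * omega
P = 87.5 * 3.2
P = 280.0000


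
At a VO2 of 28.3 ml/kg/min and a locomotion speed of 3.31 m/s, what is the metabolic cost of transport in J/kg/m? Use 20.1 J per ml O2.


Power per kg = VO2 * 20.1 / 60
Power per kg = 28.3 * 20.1 / 60 = 9.4805 W/kg
Cost = power_per_kg / speed
Cost = 9.4805 / 3.31
Cost = 2.8642


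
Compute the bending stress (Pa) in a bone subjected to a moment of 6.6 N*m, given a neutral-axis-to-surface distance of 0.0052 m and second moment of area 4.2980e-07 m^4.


sigma = M * c / I
sigma = 6.6 * 0.0052 / 4.2980e-07
M * c = 0.0343
sigma = 79851.0935


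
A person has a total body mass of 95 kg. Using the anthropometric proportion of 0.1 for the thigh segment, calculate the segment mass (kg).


m_segment = body_mass * fraction
m_segment = 95 * 0.1
m_segment = 9.5000


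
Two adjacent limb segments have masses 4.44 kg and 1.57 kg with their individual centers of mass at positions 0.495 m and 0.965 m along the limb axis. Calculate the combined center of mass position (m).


COM = (m1*x1 + m2*x2) / (m1 + m2)
COM = (4.44*0.495 + 1.57*0.965) / (4.44 + 1.57)
Numerator = 3.7128
Denominator = 6.0100
COM = 0.6178


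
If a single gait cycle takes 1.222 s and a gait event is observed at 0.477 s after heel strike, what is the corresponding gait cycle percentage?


pct = (event_time / cycle_time) * 100
pct = (0.477 / 1.222) * 100
ratio = 0.3903
pct = 39.0344


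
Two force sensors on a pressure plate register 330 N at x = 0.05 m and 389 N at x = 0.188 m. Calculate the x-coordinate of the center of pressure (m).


COP_x = (F1*x1 + F2*x2) / (F1 + F2)
COP_x = (330*0.05 + 389*0.188) / (330 + 389)
Numerator = 89.6320
Denominator = 719
COP_x = 0.1247


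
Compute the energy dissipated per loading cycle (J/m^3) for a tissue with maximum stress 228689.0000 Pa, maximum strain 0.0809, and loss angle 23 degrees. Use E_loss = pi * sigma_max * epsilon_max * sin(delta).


E_loss = pi * sigma_max * epsilon_max * sin(delta)
delta = 23 deg = 0.4014 rad
sin(delta) = 0.3907
E_loss = pi * 228689.0000 * 0.0809 * 0.3907
E_loss = 22710.2378


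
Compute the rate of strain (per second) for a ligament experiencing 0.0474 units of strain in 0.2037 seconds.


strain_rate = delta_strain / delta_t
strain_rate = 0.0474 / 0.2037
strain_rate = 0.2327


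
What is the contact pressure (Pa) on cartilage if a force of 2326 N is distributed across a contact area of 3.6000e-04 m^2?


P = F / A
P = 2326 / 3.6000e-04
P = 6.4611e+06


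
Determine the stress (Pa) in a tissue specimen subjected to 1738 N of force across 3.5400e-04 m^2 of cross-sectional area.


stress = F / A
stress = 1738 / 3.5400e-04
stress = 4.9096e+06


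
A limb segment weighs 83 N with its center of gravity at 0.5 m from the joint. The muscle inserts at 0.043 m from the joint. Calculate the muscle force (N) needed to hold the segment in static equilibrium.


F_muscle = W * d_load / d_muscle
F_muscle = 83 * 0.5 / 0.043
Numerator = 41.5000
F_muscle = 965.1163


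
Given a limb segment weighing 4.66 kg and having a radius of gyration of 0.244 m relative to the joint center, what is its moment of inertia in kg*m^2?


I = m * k^2
I = 4.66 * 0.244^2
k^2 = 0.0595
I = 0.2774


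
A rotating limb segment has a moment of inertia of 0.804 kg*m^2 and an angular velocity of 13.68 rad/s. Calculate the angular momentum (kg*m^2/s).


L = I * omega
L = 0.804 * 13.68
L = 10.9987


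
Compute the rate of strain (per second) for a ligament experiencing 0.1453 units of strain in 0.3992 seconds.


strain_rate = delta_strain / delta_t
strain_rate = 0.1453 / 0.3992
strain_rate = 0.3640


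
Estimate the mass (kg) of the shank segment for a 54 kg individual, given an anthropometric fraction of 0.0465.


m_segment = body_mass * fraction
m_segment = 54 * 0.0465
m_segment = 2.5110


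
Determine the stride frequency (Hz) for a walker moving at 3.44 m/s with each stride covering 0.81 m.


f = v / stride_length
f = 3.44 / 0.81
f = 4.2469


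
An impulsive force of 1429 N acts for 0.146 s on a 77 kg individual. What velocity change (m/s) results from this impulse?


J = F * dt = 1429 * 0.146 = 208.6340 N*s
delta_v = J / m
delta_v = 208.6340 / 77
delta_v = 2.7095


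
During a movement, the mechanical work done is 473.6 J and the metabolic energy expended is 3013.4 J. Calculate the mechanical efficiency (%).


eta = (W_mech / E_meta) * 100
eta = (473.6 / 3013.4) * 100
ratio = 0.1572
eta = 15.7165


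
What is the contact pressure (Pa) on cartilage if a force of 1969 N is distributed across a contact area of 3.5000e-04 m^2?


P = F / A
P = 1969 / 3.5000e-04
P = 5.6257e+06


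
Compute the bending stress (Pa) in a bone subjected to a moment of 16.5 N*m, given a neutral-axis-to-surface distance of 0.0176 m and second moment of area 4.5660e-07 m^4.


sigma = M * c / I
sigma = 16.5 * 0.0176 / 4.5660e-07
M * c = 0.2904
sigma = 636005.2562


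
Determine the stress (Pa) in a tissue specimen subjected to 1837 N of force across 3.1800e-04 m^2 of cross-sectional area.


stress = F / A
stress = 1837 / 3.1800e-04
stress = 5.7767e+06


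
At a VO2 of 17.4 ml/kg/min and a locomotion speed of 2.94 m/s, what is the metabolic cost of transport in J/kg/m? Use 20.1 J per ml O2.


Power per kg = VO2 * 20.1 / 60
Power per kg = 17.4 * 20.1 / 60 = 5.8290 W/kg
Cost = power_per_kg / speed
Cost = 5.8290 / 2.94
Cost = 1.9827


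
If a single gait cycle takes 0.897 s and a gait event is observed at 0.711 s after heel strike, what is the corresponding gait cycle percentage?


pct = (event_time / cycle_time) * 100
pct = (0.711 / 0.897) * 100
ratio = 0.7926
pct = 79.2642


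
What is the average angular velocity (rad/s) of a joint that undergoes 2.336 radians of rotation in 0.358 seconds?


omega = delta_theta / delta_t
omega = 2.336 / 0.358
omega = 6.5251


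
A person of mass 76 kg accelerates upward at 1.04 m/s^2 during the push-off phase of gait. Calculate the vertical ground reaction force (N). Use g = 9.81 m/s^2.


GRF = m * (g + a)
GRF = 76 * (9.81 + 1.04)
GRF = 76 * 10.8500
GRF = 824.6000


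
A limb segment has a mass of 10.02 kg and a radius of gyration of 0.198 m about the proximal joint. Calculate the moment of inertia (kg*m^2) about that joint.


I = m * k^2
I = 10.02 * 0.198^2
k^2 = 0.0392
I = 0.3928


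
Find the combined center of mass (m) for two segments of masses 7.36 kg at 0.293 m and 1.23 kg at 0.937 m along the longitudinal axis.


COM = (m1*x1 + m2*x2) / (m1 + m2)
COM = (7.36*0.293 + 1.23*0.937) / (7.36 + 1.23)
Numerator = 3.3090
Denominator = 8.5900
COM = 0.3852


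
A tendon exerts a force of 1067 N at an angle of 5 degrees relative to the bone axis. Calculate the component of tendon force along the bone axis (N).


F_eff = F_tendon * cos(theta)
theta = 5 deg = 0.0873 rad
cos(theta) = 0.9962
F_eff = 1067 * 0.9962
F_eff = 1062.9397


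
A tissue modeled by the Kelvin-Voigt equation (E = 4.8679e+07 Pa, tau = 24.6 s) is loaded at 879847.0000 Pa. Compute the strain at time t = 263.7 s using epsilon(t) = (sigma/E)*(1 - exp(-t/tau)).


epsilon(t) = (sigma/E) * (1 - exp(-t/tau))
sigma/E = 879847.0000 / 4.8679e+07 = 0.0181
exp(-t/tau) = exp(-263.7 / 24.6) = 2.2109e-05
epsilon = 0.0181 * (1 - 2.2109e-05)
epsilon = 0.0181


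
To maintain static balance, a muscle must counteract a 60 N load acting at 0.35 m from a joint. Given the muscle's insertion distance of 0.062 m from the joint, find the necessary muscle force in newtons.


F_muscle = W * d_load / d_muscle
F_muscle = 60 * 0.35 / 0.062
Numerator = 21.0000
F_muscle = 338.7097


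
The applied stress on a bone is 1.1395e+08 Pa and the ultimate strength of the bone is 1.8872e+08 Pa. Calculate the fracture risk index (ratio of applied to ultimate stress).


FRI = applied / ultimate
FRI = 1.1395e+08 / 1.8872e+08
FRI = 0.6038


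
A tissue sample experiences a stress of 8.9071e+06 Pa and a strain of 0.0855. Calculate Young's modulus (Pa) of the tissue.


E = stress / strain
E = 8.9071e+06 / 0.0855
E = 1.0418e+08


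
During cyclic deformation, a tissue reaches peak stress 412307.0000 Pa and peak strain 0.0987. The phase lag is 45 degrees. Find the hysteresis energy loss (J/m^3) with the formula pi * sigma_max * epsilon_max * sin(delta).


E_loss = pi * sigma_max * epsilon_max * sin(delta)
delta = 45 deg = 0.7854 rad
sin(delta) = 0.7071
E_loss = pi * 412307.0000 * 0.0987 * 0.7071
E_loss = 90400.8962


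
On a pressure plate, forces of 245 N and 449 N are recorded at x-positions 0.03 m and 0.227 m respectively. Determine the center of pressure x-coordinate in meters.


COP_x = (F1*x1 + F2*x2) / (F1 + F2)
COP_x = (245*0.03 + 449*0.227) / (245 + 449)
Numerator = 109.2730
Denominator = 694
COP_x = 0.1575


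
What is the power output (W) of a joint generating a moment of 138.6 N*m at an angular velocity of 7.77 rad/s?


P = M * omega
P = 138.6 * 7.77
P = 1076.9220


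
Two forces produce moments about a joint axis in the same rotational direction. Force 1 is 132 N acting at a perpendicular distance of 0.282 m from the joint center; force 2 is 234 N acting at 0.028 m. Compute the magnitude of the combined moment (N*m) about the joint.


M = F1 * d1 + F2 * d2
M = 132 * 0.282 + 234 * 0.028
M = 37.2240 + 6.5520
M = 43.7760


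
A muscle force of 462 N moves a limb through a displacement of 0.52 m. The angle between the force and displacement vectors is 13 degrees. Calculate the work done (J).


W = F * d * cos(theta)
theta = 13 deg = 0.2269 rad
cos(theta) = 0.9744
W = 462 * 0.52 * 0.9744
W = 234.0827


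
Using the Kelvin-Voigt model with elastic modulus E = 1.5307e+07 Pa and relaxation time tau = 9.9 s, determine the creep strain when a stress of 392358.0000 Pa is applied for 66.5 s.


epsilon(t) = (sigma/E) * (1 - exp(-t/tau))
sigma/E = 392358.0000 / 1.5307e+07 = 0.0256
exp(-t/tau) = exp(-66.5 / 9.9) = 0.0012
epsilon = 0.0256 * (1 - 0.0012)
epsilon = 0.0256


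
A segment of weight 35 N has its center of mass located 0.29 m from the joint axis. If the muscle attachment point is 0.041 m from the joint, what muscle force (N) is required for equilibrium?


F_muscle = W * d_load / d_muscle
F_muscle = 35 * 0.29 / 0.041
Numerator = 10.1500
F_muscle = 247.5610


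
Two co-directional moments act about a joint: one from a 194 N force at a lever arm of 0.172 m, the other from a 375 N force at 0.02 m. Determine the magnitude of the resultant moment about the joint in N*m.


M = F1 * d1 + F2 * d2
M = 194 * 0.172 + 375 * 0.02
M = 33.3680 + 7.5000
M = 40.8680


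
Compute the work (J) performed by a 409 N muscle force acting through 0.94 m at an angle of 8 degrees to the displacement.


W = F * d * cos(theta)
theta = 8 deg = 0.1396 rad
cos(theta) = 0.9903
W = 409 * 0.94 * 0.9903
W = 380.7185


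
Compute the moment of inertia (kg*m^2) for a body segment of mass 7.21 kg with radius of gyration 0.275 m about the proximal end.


I = m * k^2
I = 7.21 * 0.275^2
k^2 = 0.0756
I = 0.5453


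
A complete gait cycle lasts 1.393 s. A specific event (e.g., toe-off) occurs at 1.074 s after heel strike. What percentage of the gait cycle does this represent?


pct = (event_time / cycle_time) * 100
pct = (1.074 / 1.393) * 100
ratio = 0.7710
pct = 77.0998


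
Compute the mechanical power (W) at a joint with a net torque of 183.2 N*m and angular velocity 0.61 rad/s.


P = M * omega
P = 183.2 * 0.61
P = 111.7520


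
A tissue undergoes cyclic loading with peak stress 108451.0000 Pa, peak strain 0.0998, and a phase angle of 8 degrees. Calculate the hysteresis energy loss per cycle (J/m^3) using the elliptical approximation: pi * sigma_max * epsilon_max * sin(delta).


E_loss = pi * sigma_max * epsilon_max * sin(delta)
delta = 8 deg = 0.1396 rad
sin(delta) = 0.1392
E_loss = pi * 108451.0000 * 0.0998 * 0.1392
E_loss = 4732.2674


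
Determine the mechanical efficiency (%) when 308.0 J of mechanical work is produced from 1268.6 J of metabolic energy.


eta = (W_mech / E_meta) * 100
eta = (308.0 / 1268.6) * 100
ratio = 0.2428
eta = 24.2787


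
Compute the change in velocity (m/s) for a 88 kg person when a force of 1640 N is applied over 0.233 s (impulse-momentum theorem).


J = F * dt = 1640 * 0.233 = 382.1200 N*s
delta_v = J / m
delta_v = 382.1200 / 88
delta_v = 4.3423


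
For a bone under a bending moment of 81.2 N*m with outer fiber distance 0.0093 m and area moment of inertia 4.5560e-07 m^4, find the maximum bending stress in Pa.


sigma = M * c / I
sigma = 81.2 * 0.0093 / 4.5560e-07
M * c = 0.7552
sigma = 1.6575e+06


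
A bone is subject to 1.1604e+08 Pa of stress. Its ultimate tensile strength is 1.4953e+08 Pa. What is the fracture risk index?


FRI = applied / ultimate
FRI = 1.1604e+08 / 1.4953e+08
FRI = 0.7760


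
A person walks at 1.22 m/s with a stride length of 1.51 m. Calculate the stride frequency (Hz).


f = v / stride_length
f = 1.22 / 1.51
f = 0.8079


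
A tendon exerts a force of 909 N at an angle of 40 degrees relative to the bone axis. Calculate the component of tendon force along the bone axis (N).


F_eff = F_tendon * cos(theta)
theta = 40 deg = 0.6981 rad
cos(theta) = 0.7660
F_eff = 909 * 0.7660
F_eff = 696.3344


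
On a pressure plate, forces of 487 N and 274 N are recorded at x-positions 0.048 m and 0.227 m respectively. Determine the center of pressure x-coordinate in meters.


COP_x = (F1*x1 + F2*x2) / (F1 + F2)
COP_x = (487*0.048 + 274*0.227) / (487 + 274)
Numerator = 85.5740
Denominator = 761
COP_x = 0.1124


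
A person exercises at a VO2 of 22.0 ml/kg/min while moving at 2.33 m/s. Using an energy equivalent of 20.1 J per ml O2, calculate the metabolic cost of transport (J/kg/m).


Power per kg = VO2 * 20.1 / 60
Power per kg = 22.0 * 20.1 / 60 = 7.3700 W/kg
Cost = power_per_kg / speed
Cost = 7.3700 / 2.33
Cost = 3.1631


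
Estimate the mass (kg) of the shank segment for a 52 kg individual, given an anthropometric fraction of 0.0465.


m_segment = body_mass * fraction
m_segment = 52 * 0.0465
m_segment = 2.4180


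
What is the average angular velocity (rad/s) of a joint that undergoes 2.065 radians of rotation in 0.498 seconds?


omega = delta_theta / delta_t
omega = 2.065 / 0.498
omega = 4.1466


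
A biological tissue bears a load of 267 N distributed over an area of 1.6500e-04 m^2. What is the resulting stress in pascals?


stress = F / A
stress = 267 / 1.6500e-04
stress = 1.6182e+06


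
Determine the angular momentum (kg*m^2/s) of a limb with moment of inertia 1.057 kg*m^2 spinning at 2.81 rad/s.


L = I * omega
L = 1.057 * 2.81
L = 2.9702


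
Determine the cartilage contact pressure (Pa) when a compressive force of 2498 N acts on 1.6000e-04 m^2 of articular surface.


P = F / A
P = 2498 / 1.6000e-04
P = 1.5612e+07


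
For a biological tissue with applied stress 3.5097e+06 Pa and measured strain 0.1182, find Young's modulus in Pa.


E = stress / strain
E = 3.5097e+06 / 0.1182
E = 2.9693e+07


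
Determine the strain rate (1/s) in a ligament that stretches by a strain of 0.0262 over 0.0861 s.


strain_rate = delta_strain / delta_t
strain_rate = 0.0262 / 0.0861
strain_rate = 0.3043


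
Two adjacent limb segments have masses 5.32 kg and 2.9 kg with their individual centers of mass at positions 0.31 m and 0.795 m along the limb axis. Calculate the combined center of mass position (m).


COM = (m1*x1 + m2*x2) / (m1 + m2)
COM = (5.32*0.31 + 2.9*0.795) / (5.32 + 2.9)
Numerator = 3.9547
Denominator = 8.2200
COM = 0.4811


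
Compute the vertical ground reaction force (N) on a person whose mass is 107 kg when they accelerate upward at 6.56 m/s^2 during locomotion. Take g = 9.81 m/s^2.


GRF = m * (g + a)
GRF = 107 * (9.81 + 6.56)
GRF = 107 * 16.3700
GRF = 1751.5900


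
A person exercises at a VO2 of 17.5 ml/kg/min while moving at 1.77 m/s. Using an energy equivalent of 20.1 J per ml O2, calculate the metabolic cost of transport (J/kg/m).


Power per kg = VO2 * 20.1 / 60
Power per kg = 17.5 * 20.1 / 60 = 5.8625 W/kg
Cost = power_per_kg / speed
Cost = 5.8625 / 1.77
Cost = 3.3121


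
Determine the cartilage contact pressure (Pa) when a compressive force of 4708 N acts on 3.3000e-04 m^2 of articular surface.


P = F / A
P = 4708 / 3.3000e-04
P = 1.4267e+07


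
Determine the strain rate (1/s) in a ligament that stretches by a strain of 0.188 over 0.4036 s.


strain_rate = delta_strain / delta_t
strain_rate = 0.188 / 0.4036
strain_rate = 0.4658


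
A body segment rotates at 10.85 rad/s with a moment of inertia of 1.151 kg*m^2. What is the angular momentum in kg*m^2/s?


L = I * omega
L = 1.151 * 10.85
L = 12.4884


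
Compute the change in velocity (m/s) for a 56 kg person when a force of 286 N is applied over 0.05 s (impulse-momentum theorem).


J = F * dt = 286 * 0.05 = 14.3000 N*s
delta_v = J / m
delta_v = 14.3000 / 56
delta_v = 0.2554


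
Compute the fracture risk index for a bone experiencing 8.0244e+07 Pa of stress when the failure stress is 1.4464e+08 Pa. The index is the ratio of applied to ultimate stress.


FRI = applied / ultimate
FRI = 8.0244e+07 / 1.4464e+08
FRI = 0.5548


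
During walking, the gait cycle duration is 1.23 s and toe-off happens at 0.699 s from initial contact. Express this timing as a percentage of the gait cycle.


pct = (event_time / cycle_time) * 100
pct = (0.699 / 1.23) * 100
ratio = 0.5683
pct = 56.8293


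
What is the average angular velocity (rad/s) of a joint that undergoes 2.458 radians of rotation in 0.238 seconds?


omega = delta_theta / delta_t
omega = 2.458 / 0.238
omega = 10.3277


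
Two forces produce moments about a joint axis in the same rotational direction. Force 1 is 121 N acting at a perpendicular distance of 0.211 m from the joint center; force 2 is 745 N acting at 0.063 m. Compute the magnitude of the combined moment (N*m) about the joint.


M = F1 * d1 + F2 * d2
M = 121 * 0.211 + 745 * 0.063
M = 25.5310 + 46.9350
M = 72.4660


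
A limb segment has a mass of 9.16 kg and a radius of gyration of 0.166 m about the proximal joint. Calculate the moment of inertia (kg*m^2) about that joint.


I = m * k^2
I = 9.16 * 0.166^2
k^2 = 0.0276
I = 0.2524


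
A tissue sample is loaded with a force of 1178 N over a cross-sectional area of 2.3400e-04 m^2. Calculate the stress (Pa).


stress = F / A
stress = 1178 / 2.3400e-04
stress = 5.0342e+06


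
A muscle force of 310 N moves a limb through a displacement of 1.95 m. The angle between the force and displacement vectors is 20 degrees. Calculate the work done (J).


W = F * d * cos(theta)
theta = 20 deg = 0.3491 rad
cos(theta) = 0.9397
W = 310 * 1.95 * 0.9397
W = 568.0442


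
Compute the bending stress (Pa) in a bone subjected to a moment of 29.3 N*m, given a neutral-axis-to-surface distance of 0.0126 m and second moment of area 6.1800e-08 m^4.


sigma = M * c / I
sigma = 29.3 * 0.0126 / 6.1800e-08
M * c = 0.3692
sigma = 5.9738e+06


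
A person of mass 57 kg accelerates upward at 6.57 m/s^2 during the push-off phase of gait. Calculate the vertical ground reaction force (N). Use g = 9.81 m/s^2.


GRF = m * (g + a)
GRF = 57 * (9.81 + 6.57)
GRF = 57 * 16.3800
GRF = 933.6600


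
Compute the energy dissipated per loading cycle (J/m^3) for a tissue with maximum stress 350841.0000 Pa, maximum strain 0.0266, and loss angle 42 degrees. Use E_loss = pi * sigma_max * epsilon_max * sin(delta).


E_loss = pi * sigma_max * epsilon_max * sin(delta)
delta = 42 deg = 0.7330 rad
sin(delta) = 0.6691
E_loss = pi * 350841.0000 * 0.0266 * 0.6691
E_loss = 19617.9103


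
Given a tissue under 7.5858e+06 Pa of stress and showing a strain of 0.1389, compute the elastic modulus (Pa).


E = stress / strain
E = 7.5858e+06 / 0.1389
E = 5.4613e+07


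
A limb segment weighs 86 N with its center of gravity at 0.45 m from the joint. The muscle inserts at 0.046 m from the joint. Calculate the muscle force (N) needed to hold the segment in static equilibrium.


F_muscle = W * d_load / d_muscle
F_muscle = 86 * 0.45 / 0.046
Numerator = 38.7000
F_muscle = 841.3043


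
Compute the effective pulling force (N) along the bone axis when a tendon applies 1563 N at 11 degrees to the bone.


F_eff = F_tendon * cos(theta)
theta = 11 deg = 0.1920 rad
cos(theta) = 0.9816
F_eff = 1563 * 0.9816
F_eff = 1534.2833


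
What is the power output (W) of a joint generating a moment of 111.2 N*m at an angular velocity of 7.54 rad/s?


P = M * omega
P = 111.2 * 7.54
P = 838.4480


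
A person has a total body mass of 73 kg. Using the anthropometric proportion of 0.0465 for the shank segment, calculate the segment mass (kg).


m_segment = body_mass * fraction
m_segment = 73 * 0.0465
m_segment = 3.3945


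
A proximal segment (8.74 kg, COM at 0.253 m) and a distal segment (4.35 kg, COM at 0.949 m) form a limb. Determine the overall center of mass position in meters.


COM = (m1*x1 + m2*x2) / (m1 + m2)
COM = (8.74*0.253 + 4.35*0.949) / (8.74 + 4.35)
Numerator = 6.3394
Denominator = 13.0900
COM = 0.4843


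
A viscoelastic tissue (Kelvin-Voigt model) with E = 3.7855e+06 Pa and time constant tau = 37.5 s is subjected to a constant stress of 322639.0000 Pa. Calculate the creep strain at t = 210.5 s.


epsilon(t) = (sigma/E) * (1 - exp(-t/tau))
sigma/E = 322639.0000 / 3.7855e+06 = 0.0852
exp(-t/tau) = exp(-210.5 / 37.5) = 0.0036
epsilon = 0.0852 * (1 - 0.0036)
epsilon = 0.0849


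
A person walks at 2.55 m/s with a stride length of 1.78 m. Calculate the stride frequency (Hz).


f = v / stride_length
f = 2.55 / 1.78
f = 1.4326


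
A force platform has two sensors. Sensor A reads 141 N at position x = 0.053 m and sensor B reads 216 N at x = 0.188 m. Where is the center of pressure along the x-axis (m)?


COP_x = (F1*x1 + F2*x2) / (F1 + F2)
COP_x = (141*0.053 + 216*0.188) / (141 + 216)
Numerator = 48.0810
Denominator = 357
COP_x = 0.1347


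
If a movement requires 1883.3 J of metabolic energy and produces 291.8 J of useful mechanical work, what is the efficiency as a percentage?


eta = (W_mech / E_meta) * 100
eta = (291.8 / 1883.3) * 100
ratio = 0.1549
eta = 15.4941


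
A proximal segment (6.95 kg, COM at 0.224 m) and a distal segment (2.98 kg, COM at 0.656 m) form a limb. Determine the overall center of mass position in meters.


COM = (m1*x1 + m2*x2) / (m1 + m2)
COM = (6.95*0.224 + 2.98*0.656) / (6.95 + 2.98)
Numerator = 3.5117
Denominator = 9.9300
COM = 0.3536


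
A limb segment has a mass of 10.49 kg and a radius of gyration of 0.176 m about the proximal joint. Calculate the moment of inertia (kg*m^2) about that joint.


I = m * k^2
I = 10.49 * 0.176^2
k^2 = 0.0310
I = 0.3249


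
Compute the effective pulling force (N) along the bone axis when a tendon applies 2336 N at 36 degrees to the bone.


F_eff = F_tendon * cos(theta)
theta = 36 deg = 0.6283 rad
cos(theta) = 0.8090
F_eff = 2336 * 0.8090
F_eff = 1889.8637


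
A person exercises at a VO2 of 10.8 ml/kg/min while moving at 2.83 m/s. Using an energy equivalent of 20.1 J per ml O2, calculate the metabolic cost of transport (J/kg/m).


Power per kg = VO2 * 20.1 / 60
Power per kg = 10.8 * 20.1 / 60 = 3.6180 W/kg
Cost = power_per_kg / speed
Cost = 3.6180 / 2.83
Cost = 1.2784


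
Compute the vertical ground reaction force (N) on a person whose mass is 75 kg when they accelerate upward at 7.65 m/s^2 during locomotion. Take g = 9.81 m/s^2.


GRF = m * (g + a)
GRF = 75 * (9.81 + 7.65)
GRF = 75 * 17.4600
GRF = 1309.5000


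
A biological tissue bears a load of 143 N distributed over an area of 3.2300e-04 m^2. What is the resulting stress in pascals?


stress = F / A
stress = 143 / 3.2300e-04
stress = 442724.4582


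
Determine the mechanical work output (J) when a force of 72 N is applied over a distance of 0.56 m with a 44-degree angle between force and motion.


W = F * d * cos(theta)
theta = 44 deg = 0.7679 rad
cos(theta) = 0.7193
W = 72 * 0.56 * 0.7193
W = 29.0038


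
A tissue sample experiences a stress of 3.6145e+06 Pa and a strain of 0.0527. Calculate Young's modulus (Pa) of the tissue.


E = stress / strain
E = 3.6145e+06 / 0.0527
E = 6.8586e+07


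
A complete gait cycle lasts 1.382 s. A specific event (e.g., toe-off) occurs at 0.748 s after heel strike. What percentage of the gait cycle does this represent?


pct = (event_time / cycle_time) * 100
pct = (0.748 / 1.382) * 100
ratio = 0.5412
pct = 54.1245


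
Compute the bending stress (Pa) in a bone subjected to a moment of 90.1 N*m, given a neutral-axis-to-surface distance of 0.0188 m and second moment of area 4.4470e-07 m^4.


sigma = M * c / I
sigma = 90.1 * 0.0188 / 4.4470e-07
M * c = 1.6939
sigma = 3.8090e+06


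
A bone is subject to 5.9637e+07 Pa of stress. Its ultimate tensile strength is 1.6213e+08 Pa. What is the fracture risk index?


FRI = applied / ultimate
FRI = 5.9637e+07 / 1.6213e+08
FRI = 0.3678


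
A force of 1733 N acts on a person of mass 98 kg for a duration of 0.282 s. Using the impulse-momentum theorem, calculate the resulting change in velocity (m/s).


J = F * dt = 1733 * 0.282 = 488.7060 N*s
delta_v = J / m
delta_v = 488.7060 / 98
delta_v = 4.9868


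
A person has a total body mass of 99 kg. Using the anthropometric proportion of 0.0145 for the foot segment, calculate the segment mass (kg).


m_segment = body_mass * fraction
m_segment = 99 * 0.0145
m_segment = 1.4355


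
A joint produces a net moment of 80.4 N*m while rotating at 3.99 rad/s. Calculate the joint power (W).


P = M * omega
P = 80.4 * 3.99
P = 320.7960


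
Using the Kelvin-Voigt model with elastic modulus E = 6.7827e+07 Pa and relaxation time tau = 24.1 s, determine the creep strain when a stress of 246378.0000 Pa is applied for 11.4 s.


epsilon(t) = (sigma/E) * (1 - exp(-t/tau))
sigma/E = 246378.0000 / 6.7827e+07 = 0.0036
exp(-t/tau) = exp(-11.4 / 24.1) = 0.6231
epsilon = 0.0036 * (1 - 0.6231)
epsilon = 0.0014


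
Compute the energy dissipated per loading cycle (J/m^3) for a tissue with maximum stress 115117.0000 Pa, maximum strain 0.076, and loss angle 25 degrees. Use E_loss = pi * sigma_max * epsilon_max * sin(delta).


E_loss = pi * sigma_max * epsilon_max * sin(delta)
delta = 25 deg = 0.4363 rad
sin(delta) = 0.4226
E_loss = pi * 115117.0000 * 0.076 * 0.4226
E_loss = 11615.8551


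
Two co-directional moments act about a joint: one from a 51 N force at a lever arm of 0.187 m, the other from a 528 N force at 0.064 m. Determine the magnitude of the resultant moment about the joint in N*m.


M = F1 * d1 + F2 * d2
M = 51 * 0.187 + 528 * 0.064
M = 9.5370 + 33.7920
M = 43.3290


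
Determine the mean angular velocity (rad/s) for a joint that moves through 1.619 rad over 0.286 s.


omega = delta_theta / delta_t
omega = 1.619 / 0.286
omega = 5.6608


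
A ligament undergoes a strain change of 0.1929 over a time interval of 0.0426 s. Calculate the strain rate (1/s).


strain_rate = delta_strain / delta_t
strain_rate = 0.1929 / 0.0426
strain_rate = 4.5282


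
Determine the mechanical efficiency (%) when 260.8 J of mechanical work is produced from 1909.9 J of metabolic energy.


eta = (W_mech / E_meta) * 100
eta = (260.8 / 1909.9) * 100
ratio = 0.1366
eta = 13.6552


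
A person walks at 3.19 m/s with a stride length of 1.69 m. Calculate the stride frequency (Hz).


f = v / stride_length
f = 3.19 / 1.69
f = 1.8876


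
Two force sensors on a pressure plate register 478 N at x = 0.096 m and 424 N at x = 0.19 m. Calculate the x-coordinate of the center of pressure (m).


COP_x = (F1*x1 + F2*x2) / (F1 + F2)
COP_x = (478*0.096 + 424*0.19) / (478 + 424)
Numerator = 126.4480
Denominator = 902
COP_x = 0.1402


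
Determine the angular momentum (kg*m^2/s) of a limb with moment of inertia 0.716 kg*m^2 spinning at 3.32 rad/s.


L = I * omega
L = 0.716 * 3.32
L = 2.3771


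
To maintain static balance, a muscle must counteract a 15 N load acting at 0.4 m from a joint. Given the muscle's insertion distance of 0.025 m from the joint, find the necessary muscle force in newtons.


F_muscle = W * d_load / d_muscle
F_muscle = 15 * 0.4 / 0.025
Numerator = 6.0000
F_muscle = 240.0000


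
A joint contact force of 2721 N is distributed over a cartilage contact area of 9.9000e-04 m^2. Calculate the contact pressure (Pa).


P = F / A
P = 2721 / 9.9000e-04
P = 2.7485e+06


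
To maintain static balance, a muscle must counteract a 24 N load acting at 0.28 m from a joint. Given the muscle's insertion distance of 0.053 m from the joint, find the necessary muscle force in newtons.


F_muscle = W * d_load / d_muscle
F_muscle = 24 * 0.28 / 0.053
Numerator = 6.7200
F_muscle = 126.7925


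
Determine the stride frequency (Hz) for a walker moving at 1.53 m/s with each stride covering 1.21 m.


f = v / stride_length
f = 1.53 / 1.21
f = 1.2645


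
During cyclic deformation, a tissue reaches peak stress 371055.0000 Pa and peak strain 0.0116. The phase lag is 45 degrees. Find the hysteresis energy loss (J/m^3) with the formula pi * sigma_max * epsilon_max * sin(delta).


E_loss = pi * sigma_max * epsilon_max * sin(delta)
delta = 45 deg = 0.7854 rad
sin(delta) = 0.7071
E_loss = pi * 371055.0000 * 0.0116 * 0.7071
E_loss = 9561.6128


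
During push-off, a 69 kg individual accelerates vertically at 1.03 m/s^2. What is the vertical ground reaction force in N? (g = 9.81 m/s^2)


GRF = m * (g + a)
GRF = 69 * (9.81 + 1.03)
GRF = 69 * 10.8400
GRF = 747.9600


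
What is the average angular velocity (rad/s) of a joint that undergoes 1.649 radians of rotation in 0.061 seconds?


omega = delta_theta / delta_t
omega = 1.649 / 0.061
omega = 27.0328


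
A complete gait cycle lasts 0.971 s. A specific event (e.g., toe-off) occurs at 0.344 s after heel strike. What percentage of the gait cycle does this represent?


pct = (event_time / cycle_time) * 100
pct = (0.344 / 0.971) * 100
ratio = 0.3543
pct = 35.4274


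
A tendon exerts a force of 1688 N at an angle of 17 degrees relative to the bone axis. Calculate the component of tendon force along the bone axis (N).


F_eff = F_tendon * cos(theta)
theta = 17 deg = 0.2967 rad
cos(theta) = 0.9563
F_eff = 1688 * 0.9563
F_eff = 1614.2424


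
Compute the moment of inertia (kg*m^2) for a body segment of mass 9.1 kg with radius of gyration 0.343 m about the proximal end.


I = m * k^2
I = 9.1 * 0.343^2
k^2 = 0.1176
I = 1.0706


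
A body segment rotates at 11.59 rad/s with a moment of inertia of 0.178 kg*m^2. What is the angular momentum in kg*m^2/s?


L = I * omega
L = 0.178 * 11.59
L = 2.0630


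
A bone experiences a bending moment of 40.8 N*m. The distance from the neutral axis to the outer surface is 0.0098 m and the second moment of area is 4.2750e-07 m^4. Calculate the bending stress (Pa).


sigma = M * c / I
sigma = 40.8 * 0.0098 / 4.2750e-07
M * c = 0.3998
sigma = 935298.2456


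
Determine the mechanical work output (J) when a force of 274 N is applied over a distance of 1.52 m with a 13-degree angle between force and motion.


W = F * d * cos(theta)
theta = 13 deg = 0.2269 rad
cos(theta) = 0.9744
W = 274 * 1.52 * 0.9744
W = 405.8056


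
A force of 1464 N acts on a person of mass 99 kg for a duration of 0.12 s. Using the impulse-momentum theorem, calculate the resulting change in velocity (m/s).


J = F * dt = 1464 * 0.12 = 175.6800 N*s
delta_v = J / m
delta_v = 175.6800 / 99
delta_v = 1.7745


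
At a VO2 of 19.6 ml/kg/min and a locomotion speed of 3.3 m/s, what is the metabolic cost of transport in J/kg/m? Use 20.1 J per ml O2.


Power per kg = VO2 * 20.1 / 60
Power per kg = 19.6 * 20.1 / 60 = 6.5660 W/kg
Cost = power_per_kg / speed
Cost = 6.5660 / 3.3
Cost = 1.9897


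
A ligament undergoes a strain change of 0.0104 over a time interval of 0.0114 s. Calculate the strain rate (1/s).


strain_rate = delta_strain / delta_t
strain_rate = 0.0104 / 0.0114
strain_rate = 0.9123


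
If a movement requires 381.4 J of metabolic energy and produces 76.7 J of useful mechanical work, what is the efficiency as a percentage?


eta = (W_mech / E_meta) * 100
eta = (76.7 / 381.4) * 100
ratio = 0.2011
eta = 20.1101


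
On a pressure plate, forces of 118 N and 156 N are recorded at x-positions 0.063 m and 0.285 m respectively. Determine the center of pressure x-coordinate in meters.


COP_x = (F1*x1 + F2*x2) / (F1 + F2)
COP_x = (118*0.063 + 156*0.285) / (118 + 156)
Numerator = 51.8940
Denominator = 274
COP_x = 0.1894


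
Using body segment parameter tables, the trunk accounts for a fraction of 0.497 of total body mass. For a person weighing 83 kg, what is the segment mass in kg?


m_segment = body_mass * fraction
m_segment = 83 * 0.497
m_segment = 41.2510


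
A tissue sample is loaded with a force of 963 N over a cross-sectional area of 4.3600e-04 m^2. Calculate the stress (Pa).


stress = F / A
stress = 963 / 4.3600e-04
stress = 2.2087e+06


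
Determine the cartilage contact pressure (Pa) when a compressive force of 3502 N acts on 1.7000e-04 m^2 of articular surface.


P = F / A
P = 3502 / 1.7000e-04
P = 2.0600e+07


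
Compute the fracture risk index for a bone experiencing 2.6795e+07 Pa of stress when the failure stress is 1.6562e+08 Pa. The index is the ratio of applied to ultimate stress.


FRI = applied / ultimate
FRI = 2.6795e+07 / 1.6562e+08
FRI = 0.1618


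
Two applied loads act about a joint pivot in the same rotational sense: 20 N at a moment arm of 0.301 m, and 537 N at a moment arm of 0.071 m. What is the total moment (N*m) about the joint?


M = F1 * d1 + F2 * d2
M = 20 * 0.301 + 537 * 0.071
M = 6.0200 + 38.1270
M = 44.1470


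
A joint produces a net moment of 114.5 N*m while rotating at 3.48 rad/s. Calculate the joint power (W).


P = M * omega
P = 114.5 * 3.48
P = 398.4600


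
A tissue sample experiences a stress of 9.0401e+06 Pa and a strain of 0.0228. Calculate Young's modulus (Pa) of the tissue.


E = stress / strain
E = 9.0401e+06 / 0.0228
E = 3.9650e+08


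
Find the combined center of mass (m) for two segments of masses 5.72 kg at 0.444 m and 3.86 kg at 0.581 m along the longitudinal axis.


COM = (m1*x1 + m2*x2) / (m1 + m2)
COM = (5.72*0.444 + 3.86*0.581) / (5.72 + 3.86)
Numerator = 4.7823
Denominator = 9.5800
COM = 0.4992


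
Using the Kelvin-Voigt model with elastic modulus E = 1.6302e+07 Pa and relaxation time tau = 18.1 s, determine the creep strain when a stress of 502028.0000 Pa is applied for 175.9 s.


epsilon(t) = (sigma/E) * (1 - exp(-t/tau))
sigma/E = 502028.0000 / 1.6302e+07 = 0.0308
exp(-t/tau) = exp(-175.9 / 18.1) = 6.0176e-05
epsilon = 0.0308 * (1 - 6.0176e-05)
epsilon = 0.0308


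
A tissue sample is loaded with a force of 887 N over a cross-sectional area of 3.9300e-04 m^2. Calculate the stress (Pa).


stress = F / A
stress = 887 / 3.9300e-04
stress = 2.2570e+06


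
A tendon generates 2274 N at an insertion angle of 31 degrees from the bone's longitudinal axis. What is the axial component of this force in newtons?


F_eff = F_tendon * cos(theta)
theta = 31 deg = 0.5411 rad
cos(theta) = 0.8572
F_eff = 2274 * 0.8572
F_eff = 1949.1984


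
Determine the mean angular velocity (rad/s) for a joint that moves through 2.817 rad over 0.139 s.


omega = delta_theta / delta_t
omega = 2.817 / 0.139
omega = 20.2662


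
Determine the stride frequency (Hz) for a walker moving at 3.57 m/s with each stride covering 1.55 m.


f = v / stride_length
f = 3.57 / 1.55
f = 2.3032


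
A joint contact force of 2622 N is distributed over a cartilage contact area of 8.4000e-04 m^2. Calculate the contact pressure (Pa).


P = F / A
P = 2622 / 8.4000e-04
P = 3.1214e+06


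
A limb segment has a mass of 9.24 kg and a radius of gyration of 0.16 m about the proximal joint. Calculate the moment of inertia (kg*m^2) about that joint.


I = m * k^2
I = 9.24 * 0.16^2
k^2 = 0.0256
I = 0.2365


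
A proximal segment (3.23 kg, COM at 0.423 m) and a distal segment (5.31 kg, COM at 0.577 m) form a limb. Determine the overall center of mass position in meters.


COM = (m1*x1 + m2*x2) / (m1 + m2)
COM = (3.23*0.423 + 5.31*0.577) / (3.23 + 5.31)
Numerator = 4.4302
Denominator = 8.5400
COM = 0.5188


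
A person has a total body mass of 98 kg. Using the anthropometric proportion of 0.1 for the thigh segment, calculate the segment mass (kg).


m_segment = body_mass * fraction
m_segment = 98 * 0.1
m_segment = 9.8000


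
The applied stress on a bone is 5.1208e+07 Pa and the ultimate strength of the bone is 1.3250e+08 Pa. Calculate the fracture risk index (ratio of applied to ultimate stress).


FRI = applied / ultimate
FRI = 5.1208e+07 / 1.3250e+08
FRI = 0.3865


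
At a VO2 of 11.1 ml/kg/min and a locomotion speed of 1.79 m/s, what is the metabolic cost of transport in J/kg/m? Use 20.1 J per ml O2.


Power per kg = VO2 * 20.1 / 60
Power per kg = 11.1 * 20.1 / 60 = 3.7185 W/kg
Cost = power_per_kg / speed
Cost = 3.7185 / 1.79
Cost = 2.0774


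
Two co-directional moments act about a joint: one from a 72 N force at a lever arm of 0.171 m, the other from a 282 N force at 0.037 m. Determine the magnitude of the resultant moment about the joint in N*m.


M = F1 * d1 + F2 * d2
M = 72 * 0.171 + 282 * 0.037
M = 12.3120 + 10.4340
M = 22.7460


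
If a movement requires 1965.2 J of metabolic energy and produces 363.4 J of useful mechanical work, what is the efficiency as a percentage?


eta = (W_mech / E_meta) * 100
eta = (363.4 / 1965.2) * 100
ratio = 0.1849
eta = 18.4918


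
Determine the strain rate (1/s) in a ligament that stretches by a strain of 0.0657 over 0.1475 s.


strain_rate = delta_strain / delta_t
strain_rate = 0.0657 / 0.1475
strain_rate = 0.4454


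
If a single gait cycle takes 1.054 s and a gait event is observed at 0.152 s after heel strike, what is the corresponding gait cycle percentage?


pct = (event_time / cycle_time) * 100
pct = (0.152 / 1.054) * 100
ratio = 0.1442
pct = 14.4213


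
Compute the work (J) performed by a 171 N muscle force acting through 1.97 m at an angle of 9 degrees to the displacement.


W = F * d * cos(theta)
theta = 9 deg = 0.1571 rad
cos(theta) = 0.9877
W = 171 * 1.97 * 0.9877
W = 332.7226


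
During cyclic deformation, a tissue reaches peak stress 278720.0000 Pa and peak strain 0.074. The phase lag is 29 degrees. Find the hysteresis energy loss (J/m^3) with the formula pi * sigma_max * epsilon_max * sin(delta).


E_loss = pi * sigma_max * epsilon_max * sin(delta)
delta = 29 deg = 0.5061 rad
sin(delta) = 0.4848
E_loss = pi * 278720.0000 * 0.074 * 0.4848
E_loss = 31413.8348
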